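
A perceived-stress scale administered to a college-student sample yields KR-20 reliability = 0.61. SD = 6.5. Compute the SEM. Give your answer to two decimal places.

4.06

The standard error of measurement is 6.50000*√(1 − 0.61000) ≈ 6.50000*0.62450 ≈ 4.05925.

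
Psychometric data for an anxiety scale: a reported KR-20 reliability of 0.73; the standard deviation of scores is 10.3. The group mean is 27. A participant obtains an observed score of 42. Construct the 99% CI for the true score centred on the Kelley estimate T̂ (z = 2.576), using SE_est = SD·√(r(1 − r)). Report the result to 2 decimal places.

Estimated true score = 0.7300·42 + (1 − 0.7300)·27 ≈ 37.9500
SE_est = SD · √(r(1 − r)) = 10.3000 · √0.1971 ≈ 10.3000 · 0.4440 ≈ 4.5728
99% CI: 37.9500 ± 11.7795 ≈ (26.1705, 49.7295)

[26.17, 49.73]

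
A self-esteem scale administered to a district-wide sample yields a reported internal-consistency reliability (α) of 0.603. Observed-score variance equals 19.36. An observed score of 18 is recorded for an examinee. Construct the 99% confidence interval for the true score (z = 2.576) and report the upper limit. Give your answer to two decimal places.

σ = 19.36^(1/2) = 4.40000
SEM = 4.40000·√(1 − 0.60300) ≈ 2.77235
Margin = 2.576 · 2.77235 ≈ 7.14157
Upper limit = 18 + 7.14157 ≈ 25.14157

25.14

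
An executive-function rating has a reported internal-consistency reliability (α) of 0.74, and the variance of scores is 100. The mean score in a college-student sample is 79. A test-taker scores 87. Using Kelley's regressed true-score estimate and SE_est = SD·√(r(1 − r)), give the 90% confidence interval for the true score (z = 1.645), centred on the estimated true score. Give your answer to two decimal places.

[77.70, 92.14]

σ = 100^(1/2) = 10.0000
T̂ = 0.7400(87) + 0.2600(79) ≈ 84.9200
SE_est = 10.0000*√(0.7400*0.2600) ≈ 4.3863
90% CI: 84.9200 ± 7.2155 ≈ (77.7045, 92.1355)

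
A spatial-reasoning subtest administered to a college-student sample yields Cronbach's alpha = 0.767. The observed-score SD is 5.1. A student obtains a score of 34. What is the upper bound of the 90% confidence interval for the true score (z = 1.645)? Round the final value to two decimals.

38.05

The standard error of measurement is 5.100×√(1 − 0.767) ≃ 5.100×0.483 ≃ 2.462.
Margin = 1.645 × 2.462 ≃ 4.050
Upper limit = 34 + 4.050 ≃ 38.050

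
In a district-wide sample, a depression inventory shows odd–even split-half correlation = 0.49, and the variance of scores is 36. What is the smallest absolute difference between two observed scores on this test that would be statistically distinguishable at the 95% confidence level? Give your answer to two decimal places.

9.73

SD = √36 ≈ 6.0000
Spearman-Brown: r = 2(0.49) / (1 + 0.49) = 0.9800 / 1.4900 ≈ 0.6577
SEM = 6.0000 * √(1 − 0.6577) = 6.0000 * √0.3423 ≈ 6.0000 * 0.5850 ≈ 3.5103
Standard error of the difference = 3.5103·√2 ≈ 4.9643
Smallest detectable difference = 1.96*4.9643 ≈ 9.7300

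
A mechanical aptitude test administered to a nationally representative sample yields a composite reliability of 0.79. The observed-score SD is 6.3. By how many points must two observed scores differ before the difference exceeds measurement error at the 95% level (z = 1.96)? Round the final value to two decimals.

SEM = 6.3000 * √(1 − 0.7900) = 6.3000 * √0.2100 ≈ 6.3000 * 0.4583 ≈ 2.8870
SE_diff = SEM * √2 ≈ 2.8870 * 1.4142 ≈ 4.0829
Smallest detectable difference = 1.96*4.0829 ≈ 8.0024

8.00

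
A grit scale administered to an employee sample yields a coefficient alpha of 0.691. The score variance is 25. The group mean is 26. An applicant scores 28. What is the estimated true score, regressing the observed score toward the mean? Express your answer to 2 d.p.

27.38

Estimated true score = 0.6910*28 + (1 − 0.6910)*26 ≈ 27.3820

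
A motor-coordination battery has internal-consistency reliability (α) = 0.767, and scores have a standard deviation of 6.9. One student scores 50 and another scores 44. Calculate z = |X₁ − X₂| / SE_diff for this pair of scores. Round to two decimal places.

1.27

SEM = 6.9000 · √(1 − 0.7670) = 6.9000 · √0.2330 ≈ 6.9000 · 0.4827 ≈ 3.3306
SE_diff = SEM · √2 ≈ 3.3306 · 1.4142 ≈ 4.7102
z = 6 / 4.7102 ≈ 1.2738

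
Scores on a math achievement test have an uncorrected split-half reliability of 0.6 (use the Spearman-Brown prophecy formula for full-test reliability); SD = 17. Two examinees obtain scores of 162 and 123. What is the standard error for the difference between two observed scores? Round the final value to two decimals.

Spearman-Brown: r = 2(0.6) / (1 + 0.6) = 1.2000 / 1.6000 ≈ 0.7500
SEM = 17.0000 × √(1 − 0.7500) = 17.0000 × √0.2500 ≈ 17.0000 × 0.5000 ≈ 8.5000
SE_diff = SEM × √2 ≈ 8.5000 × 1.4142 ≈ 12.0208

12.02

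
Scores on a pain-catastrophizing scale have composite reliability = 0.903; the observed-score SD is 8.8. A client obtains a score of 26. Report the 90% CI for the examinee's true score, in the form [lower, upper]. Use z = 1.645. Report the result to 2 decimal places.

[21.49, 30.51]

SEM = 8.800 * √(1 − 0.903) = 8.800 * √0.097 ≈ 8.800 * 0.311 ≈ 2.741
1.645 * SEM ≈ 4.509
CI = 26 ± 4.509 → [21.491, 30.509]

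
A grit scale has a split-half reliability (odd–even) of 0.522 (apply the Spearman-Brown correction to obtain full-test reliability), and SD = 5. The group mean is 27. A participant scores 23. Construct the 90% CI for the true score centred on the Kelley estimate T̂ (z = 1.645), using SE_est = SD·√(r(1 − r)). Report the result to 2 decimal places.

[20.44, 28.07]

r_full = 2·0.522 / (1 + 0.522) ≈ 0.686
Estimated true score = 0.686·23 + (1 − 0.686)·27 ≈ 24.256
SE_est = SD · √(r(1 − r)) = 5.000 · √0.215 ≈ 5.000 · 0.464 ≈ 2.321
90% CI: 24.256 ± 3.818 ≈ (20.439, 28.074)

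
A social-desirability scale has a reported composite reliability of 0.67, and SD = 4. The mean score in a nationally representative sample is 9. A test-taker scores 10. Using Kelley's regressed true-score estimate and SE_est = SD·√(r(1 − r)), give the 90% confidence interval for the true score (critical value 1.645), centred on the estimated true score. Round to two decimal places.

[6.58, 12.76]

Estimated true score = 0.6700×10 + (1 − 0.6700)×9 ≈ 9.6700
SE_est = SD × √(r(1 − r)) = 4.0000 × √0.2211 ≈ 4.0000 × 0.4702 ≈ 1.8809
CI = 9.6700 ± 1.645 × 1.8809 → [6.5760, 12.7640]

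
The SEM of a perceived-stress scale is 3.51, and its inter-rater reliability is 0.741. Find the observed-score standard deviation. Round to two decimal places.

6.90

SD = 3.51 / √(1 − 0.741) ≈ 6.8970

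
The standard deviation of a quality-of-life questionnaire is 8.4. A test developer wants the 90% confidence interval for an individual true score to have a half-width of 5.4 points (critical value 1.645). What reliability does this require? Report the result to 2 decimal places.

SEM needed = half-width / z = 5.4/1.645 ≈ 3.2827
Required reliability = 1 − (SEM/SD)² = 1 − 0.1527 ≈ 0.8473

0.85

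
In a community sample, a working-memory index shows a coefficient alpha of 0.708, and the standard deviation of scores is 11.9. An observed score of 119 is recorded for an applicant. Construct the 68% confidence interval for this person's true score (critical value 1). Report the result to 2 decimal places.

The standard error of measurement is 11.900×√(1 − 0.708) ≈ 11.900×0.540 ≈ 6.430.
Half-width = 1×6.430 ≈ 6.430
CI = 119 ± 6.430 → [112.570, 125.430]

[112.57, 125.43]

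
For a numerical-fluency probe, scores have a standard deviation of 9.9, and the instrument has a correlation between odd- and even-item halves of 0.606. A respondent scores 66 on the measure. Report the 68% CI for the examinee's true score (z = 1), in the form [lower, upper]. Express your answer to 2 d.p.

Full-length reliability (Spearman-Brown) = 2(0.606)/(1+0.606) ≈ 0.7547
SEM = 9.9000*√(1 − 0.7547) ≈ 4.9035
Margin = 1 * 4.9035 ≈ 4.9035
Interval: (61.0965, 70.9035)

[61.10, 70.90]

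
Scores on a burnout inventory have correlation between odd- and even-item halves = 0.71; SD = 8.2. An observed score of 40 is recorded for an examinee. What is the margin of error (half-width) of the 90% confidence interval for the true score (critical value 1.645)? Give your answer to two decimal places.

Spearman-Brown: r = 2(0.71) / (1 + 0.71) = 1.42000 / 1.71000 ≃ 0.83041
The standard error of measurement is 8.20000·√(1 − 0.83041) ≃ 8.20000·0.41181 ≃ 3.37687.
Margin = 1.645 · 3.37687 ≃ 5.55496

5.55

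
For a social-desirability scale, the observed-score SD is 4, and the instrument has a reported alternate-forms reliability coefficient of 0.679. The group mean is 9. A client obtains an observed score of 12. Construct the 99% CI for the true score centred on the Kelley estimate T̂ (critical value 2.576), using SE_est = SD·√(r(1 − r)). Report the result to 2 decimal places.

T̂ = r·X + (1 − r)·M = 0.679*12 + 0.321*9 = 8.148 + 2.889 ≈ 11.037
SE_est = 4.000*√(0.679*0.321) ≈ 1.867
99% CI: 11.037 ± 4.811 ≈ (6.226, 15.848)

[6.23, 15.85]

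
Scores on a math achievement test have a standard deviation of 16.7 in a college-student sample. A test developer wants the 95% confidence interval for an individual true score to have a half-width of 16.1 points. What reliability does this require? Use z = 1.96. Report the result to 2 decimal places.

0.76

SEM needed = half-width / z = 16.1/1.96 ≈ 8.214
r = 1 − (SEM / SD)² = 1 − (8.214 / 16.7)² ≈ 1 − 0.242 ≈ 0.758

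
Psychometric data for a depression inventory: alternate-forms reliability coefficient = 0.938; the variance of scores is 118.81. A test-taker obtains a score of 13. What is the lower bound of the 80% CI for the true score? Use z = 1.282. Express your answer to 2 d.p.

SD = √118.81 ≈ 10.90000
The standard error of measurement is 10.90000*√(1 − 0.93800) ≈ 10.90000*0.24900 ≈ 2.71408.
Half-width = 1.282*2.71408 ≈ 3.47945
Lower bound: 13 − 3.47945 = 9.52055

9.52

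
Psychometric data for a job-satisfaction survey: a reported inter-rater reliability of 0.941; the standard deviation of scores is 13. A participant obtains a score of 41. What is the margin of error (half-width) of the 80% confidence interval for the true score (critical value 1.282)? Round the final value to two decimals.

4.05

The standard error of measurement is 13.000*√(1 − 0.941) ≃ 13.000*0.243 ≃ 3.158.
Margin = 1.282 * 3.158 ≃ 4.048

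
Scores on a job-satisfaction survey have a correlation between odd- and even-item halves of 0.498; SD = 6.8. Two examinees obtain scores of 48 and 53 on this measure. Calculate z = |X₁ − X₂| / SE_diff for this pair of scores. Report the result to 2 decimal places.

r_full = 2·0.498 / (1 + 0.498) ≈ 0.66489
The standard error of measurement is 6.80000*√(1 − 0.66489) ≈ 6.80000*0.57889 ≈ 3.93645.
Standard error of the difference = 3.93645·√2 ≈ 5.56698
z = 5 / 5.56698 ≈ 0.89815

0.90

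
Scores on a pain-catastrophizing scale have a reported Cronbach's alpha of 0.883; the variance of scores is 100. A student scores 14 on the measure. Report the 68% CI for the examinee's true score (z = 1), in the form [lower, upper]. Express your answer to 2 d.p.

SD = √100 ≈ 10.0000
SEM = 10.0000*√(1 − 0.8830) ≈ 3.4205
1 * SEM ≈ 3.4205
Interval: (10.5795, 17.4205)

[10.58, 17.42]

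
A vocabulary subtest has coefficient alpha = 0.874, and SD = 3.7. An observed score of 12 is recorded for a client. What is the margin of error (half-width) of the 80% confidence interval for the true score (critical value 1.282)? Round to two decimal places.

SEM = 3.70000·√(1 − 0.87400) ≃ 1.31337
Half-width = 1.282·1.31337 ≃ 1.68374

1.68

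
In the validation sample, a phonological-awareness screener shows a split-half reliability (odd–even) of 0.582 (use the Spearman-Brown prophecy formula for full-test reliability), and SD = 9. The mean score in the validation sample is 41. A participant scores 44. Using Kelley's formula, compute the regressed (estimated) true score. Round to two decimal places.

43.21

r_full = 2·0.582 / (1 + 0.582) ≃ 0.736
T̂ = 0.736(44) + 0.264(41) ≃ 43.207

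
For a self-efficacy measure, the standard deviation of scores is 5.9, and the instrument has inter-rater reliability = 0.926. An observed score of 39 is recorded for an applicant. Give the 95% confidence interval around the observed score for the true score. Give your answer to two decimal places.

The standard error of measurement is 5.900*√(1 − 0.926) ≈ 5.900*0.272 ≈ 1.605.
1.96 * SEM ≈ 3.146
95% CI: 39 ± 3.146 = [35.854, 42.146]

[35.85, 42.15]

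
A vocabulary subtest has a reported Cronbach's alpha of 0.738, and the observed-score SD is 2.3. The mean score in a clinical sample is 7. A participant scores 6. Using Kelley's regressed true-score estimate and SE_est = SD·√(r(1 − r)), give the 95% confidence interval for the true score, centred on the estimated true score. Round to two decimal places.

[4.28, 8.24]

T̂ = 0.7380(6) + 0.2620(7) ≈ 6.2620
SE_est = 2.3000·√(0.7380·0.2620) ≈ 1.0114
CI = 6.2620 ± 1.96 · 1.0114 → [4.2797, 8.2443]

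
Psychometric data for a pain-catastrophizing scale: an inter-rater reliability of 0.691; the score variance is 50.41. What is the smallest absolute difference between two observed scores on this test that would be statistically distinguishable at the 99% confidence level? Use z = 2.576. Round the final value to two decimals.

SD = √50.41 = 7.1000
SEM = 7.1000*√(1 − 0.6910) ≃ 3.9467
Standard error of the difference = 3.9467·√2 ≃ 5.5815
Minimum reliable difference = 2.576 * SE_diff ≃ 2.576 * 5.5815 ≃ 14.3780

14.38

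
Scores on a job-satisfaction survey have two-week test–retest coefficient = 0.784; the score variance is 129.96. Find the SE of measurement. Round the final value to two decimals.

SD = √129.96 ≈ 11.40000
SEM = 11.40000*√(1 − 0.78400) ≈ 5.29824

5.30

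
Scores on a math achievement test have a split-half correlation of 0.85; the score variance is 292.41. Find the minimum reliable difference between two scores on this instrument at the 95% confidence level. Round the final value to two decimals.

SD = √292.41 = 17.100
Full-length reliability (Spearman-Brown) = 2(0.85)/(1+0.85) ≈ 0.919
SEM = 17.100 · √(1 − 0.919) = 17.100 · √0.081 ≈ 17.100 · 0.285 ≈ 4.869
SE_diff = √2 · SEM ≈ 6.886
Minimum reliable difference = 1.96 · SE_diff ≈ 1.96 · 6.886 ≈ 13.497

13.50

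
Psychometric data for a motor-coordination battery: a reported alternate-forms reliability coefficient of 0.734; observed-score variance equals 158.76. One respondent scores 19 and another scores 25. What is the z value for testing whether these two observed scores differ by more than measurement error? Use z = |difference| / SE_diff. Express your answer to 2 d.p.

SD = √158.76 ≈ 12.6000
The standard error of measurement is 12.6000*√(1 − 0.7340) ≈ 12.6000*0.5158 ≈ 6.4985.
Standard error of the difference = 6.4985·√2 ≈ 9.1902
z = |19 − 25| / 9.1902 = 6 / 9.1902 ≈ 0.6529

0.65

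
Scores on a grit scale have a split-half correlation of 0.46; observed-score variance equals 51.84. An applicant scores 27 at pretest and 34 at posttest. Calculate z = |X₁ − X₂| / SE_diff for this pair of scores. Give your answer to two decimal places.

1.13

SD = √51.84 ≈ 7.200
Full-length reliability (Spearman-Brown) = 2(0.46)/(1+0.46) ≈ 0.630
The standard error of measurement is 7.200×√(1 − 0.630) ≈ 7.200×0.608 ≈ 4.379.
SE_diff = SEM × √2 ≈ 4.379 × 1.414 ≈ 6.193
z = 7 / 6.193 ≈ 1.130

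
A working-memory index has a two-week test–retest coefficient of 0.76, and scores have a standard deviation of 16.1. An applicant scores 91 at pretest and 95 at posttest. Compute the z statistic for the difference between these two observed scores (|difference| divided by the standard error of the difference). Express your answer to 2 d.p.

SEM = 16.1000*√(1 − 0.7600) ≈ 7.8874
SE_diff = SEM * √2 ≈ 7.8874 * 1.4142 ≈ 11.1544
z = |91 − 95| / 11.1544 = 4 / 11.1544 ≈ 0.3586

0.36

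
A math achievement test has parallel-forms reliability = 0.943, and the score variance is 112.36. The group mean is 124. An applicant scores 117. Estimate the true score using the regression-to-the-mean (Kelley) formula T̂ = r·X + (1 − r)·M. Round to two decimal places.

T̂ = 0.943(117) + 0.057(124) ≈ 117.399

117.40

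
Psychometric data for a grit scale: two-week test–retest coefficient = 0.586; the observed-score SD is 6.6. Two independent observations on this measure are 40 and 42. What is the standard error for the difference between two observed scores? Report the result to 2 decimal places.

SEM = 6.600 × √(1 − 0.586) = 6.600 × √0.414 ≈ 6.600 × 0.643 ≈ 4.247
SE_diff = SEM × √2 ≈ 4.247 × 1.414 ≈ 6.006

6.01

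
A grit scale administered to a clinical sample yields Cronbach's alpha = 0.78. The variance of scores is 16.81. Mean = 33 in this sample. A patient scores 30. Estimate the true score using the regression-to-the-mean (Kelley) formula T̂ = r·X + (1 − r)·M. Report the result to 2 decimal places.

30.66

Estimated true score = 0.7800*30 + (1 − 0.7800)*33 ≈ 30.6600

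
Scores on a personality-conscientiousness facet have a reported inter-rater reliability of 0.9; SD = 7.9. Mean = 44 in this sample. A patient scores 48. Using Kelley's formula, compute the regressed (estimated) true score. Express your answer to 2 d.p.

47.60

Estimated true score = 0.9000×48 + (1 − 0.9000)×44 ≃ 47.6000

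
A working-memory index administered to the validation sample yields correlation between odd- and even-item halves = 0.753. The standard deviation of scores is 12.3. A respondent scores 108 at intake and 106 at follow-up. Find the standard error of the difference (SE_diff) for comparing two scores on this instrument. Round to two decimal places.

6.53

Full-length reliability (Spearman-Brown) = 2(0.753)/(1+0.753) ≈ 0.859
The standard error of measurement is 12.300·√(1 − 0.859) ≈ 12.300·0.375 ≈ 4.617.
Standard error of the difference = 4.617·√2 ≈ 6.529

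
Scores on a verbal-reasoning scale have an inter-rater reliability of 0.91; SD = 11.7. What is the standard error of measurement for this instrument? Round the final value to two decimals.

SEM = 11.7000 * √(1 − 0.9100) = 11.7000 * √0.0900 ≈ 11.7000 * 0.3000 ≈ 3.5100

3.51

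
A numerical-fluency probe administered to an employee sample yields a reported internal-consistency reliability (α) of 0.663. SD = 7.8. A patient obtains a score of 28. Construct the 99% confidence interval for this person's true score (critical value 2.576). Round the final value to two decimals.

[16.34, 39.66]

SEM = 7.80000 · √(1 − 0.66300) = 7.80000 · √0.33700 ≃ 7.80000 · 0.58052 ≃ 4.52803
Half-width = 2.576·4.52803 ≃ 11.66421
Interval: (16.33579, 39.66421)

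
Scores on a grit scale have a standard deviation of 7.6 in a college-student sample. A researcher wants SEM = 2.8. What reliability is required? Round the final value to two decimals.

r = 1 − (2.800/7.6)² ≈ 1 − 0.136 ≈ 0.864

0.86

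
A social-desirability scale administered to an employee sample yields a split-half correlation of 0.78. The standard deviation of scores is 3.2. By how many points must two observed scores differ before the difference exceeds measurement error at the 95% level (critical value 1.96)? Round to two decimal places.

Full-length reliability (Spearman-Brown) = 2(0.78)/(1+0.78) ≈ 0.876
SEM = 3.200 * √(1 − 0.876) = 3.200 * √0.124 ≈ 3.200 * 0.352 ≈ 1.125
Standard error of the difference = 1.125·√2 ≈ 1.591
Minimum reliable difference = 1.96 * SE_diff ≈ 1.96 * 1.591 ≈ 3.118

3.12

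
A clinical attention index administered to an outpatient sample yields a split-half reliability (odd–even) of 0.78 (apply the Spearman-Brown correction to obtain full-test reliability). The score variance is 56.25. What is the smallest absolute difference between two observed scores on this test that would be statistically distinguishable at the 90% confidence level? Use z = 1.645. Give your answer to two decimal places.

6.13

σ = 56.25^(1/2) = 7.500
r_full = 2·0.78 / (1 + 0.78) ≃ 0.876
SEM = 7.500 · √(1 − 0.876) = 7.500 · √0.124 ≃ 7.500 · 0.352 ≃ 2.637
SE_diff = √2 · SEM ≃ 3.729
Smallest detectable difference = 1.645·3.729 ≃ 6.134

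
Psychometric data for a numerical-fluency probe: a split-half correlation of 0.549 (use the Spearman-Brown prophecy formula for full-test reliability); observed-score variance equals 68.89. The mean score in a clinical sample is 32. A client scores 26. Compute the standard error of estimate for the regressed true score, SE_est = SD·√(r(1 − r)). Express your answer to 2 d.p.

3.77

SD = √68.89 = 8.3000
r_full = 2·0.549 / (1 + 0.549) ≈ 0.7088
SE_est = 8.3000·√(0.7088·0.2912) ≈ 3.7706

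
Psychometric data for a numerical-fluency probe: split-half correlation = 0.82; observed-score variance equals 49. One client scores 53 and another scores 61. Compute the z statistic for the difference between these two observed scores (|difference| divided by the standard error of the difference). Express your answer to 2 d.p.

SD = √49 = 7.00000
r_full = 2·0.82 / (1 + 0.82) ≈ 0.90110
SEM = 7.00000×√(1 − 0.90110) ≈ 2.20140
SE_diff = SEM × √2 ≈ 2.20140 × 1.41421 ≈ 3.11325
z = 8 / 3.11325 ≈ 2.56966

2.57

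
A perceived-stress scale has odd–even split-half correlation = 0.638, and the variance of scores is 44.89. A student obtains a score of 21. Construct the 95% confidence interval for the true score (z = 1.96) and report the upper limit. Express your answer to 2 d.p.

σ = 44.89^(1/2) = 6.700
Full-length reliability (Spearman-Brown) = 2(0.638)/(1+0.638) ≈ 0.779
SEM = 6.700×√(1 − 0.779) ≈ 3.150
Half-width = 1.96×3.150 ≈ 6.173
Upper limit = 21 + 6.173 ≈ 27.173

27.17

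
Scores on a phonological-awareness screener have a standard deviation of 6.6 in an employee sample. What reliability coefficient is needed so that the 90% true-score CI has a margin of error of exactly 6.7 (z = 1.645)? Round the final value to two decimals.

0.62

SEM needed = half-width / z = 6.7/1.645 ≃ 4.07295
Required reliability = 1 − (SEM/SD)² = 1 − 0.38083 ≃ 0.61917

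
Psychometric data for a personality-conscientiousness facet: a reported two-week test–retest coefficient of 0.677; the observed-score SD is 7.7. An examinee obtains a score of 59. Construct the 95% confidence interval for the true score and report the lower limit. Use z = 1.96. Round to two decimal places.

50.42

SEM = 7.7000 · √(1 − 0.6770) = 7.7000 · √0.3230 ≃ 7.7000 · 0.5683 ≃ 4.3761
Half-width = 1.96·4.3761 ≃ 8.5772
Lower bound: 59 − 8.5772 = 50.4228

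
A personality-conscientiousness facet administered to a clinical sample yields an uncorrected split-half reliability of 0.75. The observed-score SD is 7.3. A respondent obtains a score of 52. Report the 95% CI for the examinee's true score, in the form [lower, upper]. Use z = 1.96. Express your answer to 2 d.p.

[46.59, 57.41]

r_full = 2·0.75 / (1 + 0.75) ≈ 0.8571
SEM = 7.3000 · √(1 − 0.8571) = 7.3000 · √0.1429 ≈ 7.3000 · 0.3780 ≈ 2.7591
1.96 · SEM ≈ 5.4079
95% CI: 52 ± 5.4079 = [46.5921, 57.4079]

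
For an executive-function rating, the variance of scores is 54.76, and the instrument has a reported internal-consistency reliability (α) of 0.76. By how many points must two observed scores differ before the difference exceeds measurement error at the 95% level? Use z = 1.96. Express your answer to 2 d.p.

10.05

SD = √54.76 = 7.4000
SEM = 7.4000 * √(1 − 0.7600) = 7.4000 * √0.2400 ≈ 7.4000 * 0.4899 ≈ 3.6252
SE_diff = SEM * √2 ≈ 3.6252 * 1.4142 ≈ 5.1269
Smallest detectable difference = 1.96*5.1269 ≈ 10.0487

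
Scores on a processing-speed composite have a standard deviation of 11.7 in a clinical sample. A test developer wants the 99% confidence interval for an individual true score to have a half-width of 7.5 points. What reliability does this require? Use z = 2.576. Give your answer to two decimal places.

SEM needed = half-width / z = 7.5/2.576 ≃ 2.911
r = 1 − (2.911/11.7)² ≃ 1 − 0.062 ≃ 0.938

0.94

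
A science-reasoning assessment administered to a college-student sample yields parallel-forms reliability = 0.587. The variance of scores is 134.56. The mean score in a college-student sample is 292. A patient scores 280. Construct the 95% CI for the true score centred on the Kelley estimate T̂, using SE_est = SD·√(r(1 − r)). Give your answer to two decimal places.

[273.76, 296.15]

SD = √134.56 ≈ 11.600
T̂ = 0.587(280) + 0.413(292) ≈ 284.956
SE_est = 11.600·√[r(1 − r)] ≈ 5.712
CI = 284.956 ± 1.96 * 5.712 → [273.761, 296.151]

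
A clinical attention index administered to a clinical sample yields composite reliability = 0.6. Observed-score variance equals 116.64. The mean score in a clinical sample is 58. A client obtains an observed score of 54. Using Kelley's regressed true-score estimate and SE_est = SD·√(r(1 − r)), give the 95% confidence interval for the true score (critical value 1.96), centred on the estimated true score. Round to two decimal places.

σ = 116.64^(1/2) = 10.800
T̂ = 0.600(54) + 0.400(58) ≈ 55.600
SE_est = SD * √(r(1 − r)) = 10.800 * √0.240 ≈ 10.800 * 0.490 ≈ 5.291
CI = 55.600 ± 1.96 * 5.291 → [45.230, 65.970]

[45.23, 65.97]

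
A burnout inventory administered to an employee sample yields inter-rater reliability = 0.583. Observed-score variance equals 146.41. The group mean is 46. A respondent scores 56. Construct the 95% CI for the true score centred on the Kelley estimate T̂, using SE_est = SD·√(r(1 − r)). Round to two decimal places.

σ = 146.41^(1/2) = 12.1000
T̂ = r·X + (1 − r)·M = 0.5830×56 + 0.4170×46 = 32.6480 + 19.1820 ≈ 51.8300
SE_est = SD × √(r(1 − r)) = 12.1000 × √0.2431 ≈ 12.1000 × 0.4931 ≈ 5.9661
95% CI: 51.8300 ± 11.6935 ≈ (40.1365, 63.5235)

[40.14, 63.52]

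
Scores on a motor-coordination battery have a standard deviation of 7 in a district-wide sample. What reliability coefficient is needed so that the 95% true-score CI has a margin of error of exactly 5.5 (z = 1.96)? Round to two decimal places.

Required SEM = 5.5 / 1.96 ≈ 2.8061
r = 1 − (2.8061/7)² ≈ 1 − 0.1607 ≈ 0.8393

0.84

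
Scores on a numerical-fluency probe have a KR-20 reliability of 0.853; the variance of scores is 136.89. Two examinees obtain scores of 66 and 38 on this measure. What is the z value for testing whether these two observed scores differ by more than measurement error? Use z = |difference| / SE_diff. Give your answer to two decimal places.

4.41

SD = √136.89 ≃ 11.70000
SEM = 11.70000×√(1 − 0.85300) ≃ 4.48585
Standard error of the difference = 4.48585·√2 ≃ 6.34395
z = |66 − 38| / 6.34395 = 28 / 6.34395 ≃ 4.41366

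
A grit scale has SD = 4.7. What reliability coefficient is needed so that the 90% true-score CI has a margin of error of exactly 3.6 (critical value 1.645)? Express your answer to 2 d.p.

SEM needed = half-width / z = 3.6/1.645 ≈ 2.18845
r = 1 − (2.18845/4.7)² ≈ 1 − 0.21681 ≈ 0.78319

0.78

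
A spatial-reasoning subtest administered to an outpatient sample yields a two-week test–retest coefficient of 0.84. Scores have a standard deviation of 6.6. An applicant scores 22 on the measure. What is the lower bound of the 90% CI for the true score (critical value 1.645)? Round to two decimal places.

17.66

SEM = 6.6000·√(1 − 0.8400) ≈ 2.6400
1.645 · SEM ≈ 4.3428
Lower limit = 22 − 4.3428 ≈ 17.6572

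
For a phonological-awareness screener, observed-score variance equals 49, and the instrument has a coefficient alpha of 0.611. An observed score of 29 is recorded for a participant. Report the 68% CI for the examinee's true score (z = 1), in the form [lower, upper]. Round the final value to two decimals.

[24.63, 33.37]

SD = √49 = 7.0000
SEM = 7.0000 × √(1 − 0.6110) = 7.0000 × √0.3890 ≈ 7.0000 × 0.6237 ≈ 4.3659
Margin = 1 × 4.3659 ≈ 4.3659
68% CI: 29 ± 4.3659 = [24.6341, 33.3659]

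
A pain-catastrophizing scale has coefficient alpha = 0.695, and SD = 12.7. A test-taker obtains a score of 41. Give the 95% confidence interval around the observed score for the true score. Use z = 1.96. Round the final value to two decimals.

SEM = 12.70000 · √(1 − 0.69500) = 12.70000 · √0.30500 ≃ 12.70000 · 0.55227 ≃ 7.01380
1.96 · SEM ≃ 13.74706
95% CI: 41 ± 13.74706 = [27.25294, 54.74706]

[27.25, 54.75]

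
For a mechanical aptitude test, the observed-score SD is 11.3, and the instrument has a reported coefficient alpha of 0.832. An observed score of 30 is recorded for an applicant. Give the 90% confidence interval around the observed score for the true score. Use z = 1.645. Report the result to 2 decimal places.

[22.38, 37.62]

The standard error of measurement is 11.3000×√(1 − 0.8320) ≈ 11.3000×0.4099 ≈ 4.6316.
Half-width = 1.645×4.6316 ≈ 7.6190
Interval: (22.3810, 37.6190)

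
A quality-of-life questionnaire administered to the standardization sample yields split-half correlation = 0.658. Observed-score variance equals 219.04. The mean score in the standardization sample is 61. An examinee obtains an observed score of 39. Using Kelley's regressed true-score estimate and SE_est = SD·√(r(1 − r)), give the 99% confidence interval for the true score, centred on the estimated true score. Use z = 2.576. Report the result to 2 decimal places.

SD = √219.04 = 14.8000
r_full = 2·0.658 / (1 + 0.658) ≈ 0.7937
Estimated true score = 0.7937×39 + (1 − 0.7937)×61 ≈ 43.5380
SE_est = SD × √(r(1 − r)) = 14.8000 × √0.1637 ≈ 14.8000 × 0.4046 ≈ 5.9885
99% CI: 43.5380 ± 15.4264 ≈ (28.1116, 58.9644)

[28.11, 58.96]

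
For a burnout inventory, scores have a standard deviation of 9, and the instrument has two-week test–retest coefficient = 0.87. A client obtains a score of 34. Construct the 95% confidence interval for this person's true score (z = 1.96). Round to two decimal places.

SEM = 9.0000*√(1 − 0.8700) ≈ 3.2450
Margin = 1.96 * 3.2450 ≈ 6.3602
95% CI: 34 ± 6.3602 = [27.6398, 40.3602]

[27.64, 40.36]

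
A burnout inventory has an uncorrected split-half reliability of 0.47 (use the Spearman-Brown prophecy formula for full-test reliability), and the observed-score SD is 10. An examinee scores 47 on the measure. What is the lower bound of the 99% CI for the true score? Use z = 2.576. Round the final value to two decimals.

r_full = 2·0.47 / (1 + 0.47) ≈ 0.6395
SEM = 10.0000 * √(1 − 0.6395) = 10.0000 * √0.3605 ≈ 10.0000 * 0.6005 ≈ 6.0045
Half-width = 2.576*6.0045 ≈ 15.4677
Lower bound: 47 − 15.4677 = 31.5323

31.53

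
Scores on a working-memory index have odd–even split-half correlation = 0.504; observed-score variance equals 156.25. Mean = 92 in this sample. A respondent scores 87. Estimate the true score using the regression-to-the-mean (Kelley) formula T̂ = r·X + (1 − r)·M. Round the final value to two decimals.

r_full = 2·0.504 / (1 + 0.504) ≈ 0.6702
T̂ = r·X + (1 − r)·M = 0.6702·87 + 0.3298·92 ≈ 58.3085 + 30.3404 ≈ 88.6489

88.65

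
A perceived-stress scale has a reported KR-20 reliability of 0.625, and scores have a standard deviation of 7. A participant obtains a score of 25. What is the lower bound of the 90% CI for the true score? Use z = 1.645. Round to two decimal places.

17.95

SEM = 7.000 × √(1 − 0.625) = 7.000 × √0.375 ≈ 7.000 × 0.612 ≈ 4.287
1.645 × SEM ≈ 7.051
Lower bound: 25 − 7.051 = 17.949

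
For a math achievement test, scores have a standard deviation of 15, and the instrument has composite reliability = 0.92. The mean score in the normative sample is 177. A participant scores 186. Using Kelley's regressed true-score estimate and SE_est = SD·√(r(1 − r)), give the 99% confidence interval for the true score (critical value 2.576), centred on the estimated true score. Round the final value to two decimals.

[174.80, 195.76]

T̂ = 0.920(186) + 0.080(177) ≃ 185.280
SE_est = 15.000·√[r(1 − r)] ≃ 4.069
CI = 185.280 ± 2.576 × 4.069 → [174.797, 195.763]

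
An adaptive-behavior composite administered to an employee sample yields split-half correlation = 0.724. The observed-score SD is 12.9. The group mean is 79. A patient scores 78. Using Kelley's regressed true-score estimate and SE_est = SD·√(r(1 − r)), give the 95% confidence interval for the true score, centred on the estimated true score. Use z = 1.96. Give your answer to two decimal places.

[68.89, 87.43]

Full-length reliability (Spearman-Brown) = 2(0.724)/(1+0.724) ≃ 0.840
T̂ = 0.840(78) + 0.160(79) ≃ 78.160
SE_est = SD × √(r(1 − r)) = 12.900 × √0.134 ≃ 12.900 × 0.367 ≃ 4.730
CI = 78.160 ± 1.96 × 4.730 → [68.889, 87.432]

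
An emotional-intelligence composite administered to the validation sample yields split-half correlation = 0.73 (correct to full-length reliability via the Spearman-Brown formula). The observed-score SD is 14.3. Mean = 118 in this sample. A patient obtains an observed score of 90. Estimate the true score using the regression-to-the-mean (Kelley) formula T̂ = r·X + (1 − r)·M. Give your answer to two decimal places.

Spearman-Brown: r = 2(0.73) / (1 + 0.73) = 1.46000 / 1.73000 ≃ 0.84393
T̂ = r·X + (1 − r)·M = 0.84393×90 + 0.15607×118 ≃ 75.95376 + 18.41618 ≃ 94.36994

94.37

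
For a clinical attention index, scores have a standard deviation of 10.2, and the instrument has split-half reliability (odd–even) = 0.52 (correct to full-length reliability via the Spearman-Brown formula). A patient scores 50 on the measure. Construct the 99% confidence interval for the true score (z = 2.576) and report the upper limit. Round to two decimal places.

64.77

r_full = 2·0.52 / (1 + 0.52) ≃ 0.6842
SEM = 10.2000 * √(1 − 0.6842) = 10.2000 * √0.3158 ≃ 10.2000 * 0.5620 ≃ 5.7319
Margin = 2.576 * 5.7319 ≃ 14.7654
Upper bound: 50 + 14.7654 = 64.7654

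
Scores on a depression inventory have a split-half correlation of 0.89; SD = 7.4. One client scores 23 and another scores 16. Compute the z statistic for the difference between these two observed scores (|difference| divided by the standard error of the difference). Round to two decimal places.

2.77

r_full = 2·0.89 / (1 + 0.89) ≃ 0.94180
SEM = 7.40000 · √(1 − 0.94180) = 7.40000 · √0.05820 ≃ 7.40000 · 0.24125 ≃ 1.78524
Standard error of the difference = 1.78524·√2 ≃ 2.52471
z = 7 / 2.52471 ≃ 2.77259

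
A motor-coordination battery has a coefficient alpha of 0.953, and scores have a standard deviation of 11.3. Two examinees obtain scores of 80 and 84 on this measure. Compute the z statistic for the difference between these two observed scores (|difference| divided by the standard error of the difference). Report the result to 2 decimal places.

1.15

SEM = 11.3000 · √(1 − 0.9530) = 11.3000 · √0.0470 ≈ 11.3000 · 0.2168 ≈ 2.4498
SE_diff = √2 · SEM ≈ 3.4645
z = 4 / 3.4645 ≈ 1.1546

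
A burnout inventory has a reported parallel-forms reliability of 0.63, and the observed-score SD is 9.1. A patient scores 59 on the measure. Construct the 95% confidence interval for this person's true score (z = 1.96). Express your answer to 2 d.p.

SEM = 9.100×√(1 − 0.630) ≃ 5.535
Margin = 1.96 × 5.535 ≃ 10.849
CI = 59 ± 10.849 → [48.151, 69.849]

[48.15, 69.85]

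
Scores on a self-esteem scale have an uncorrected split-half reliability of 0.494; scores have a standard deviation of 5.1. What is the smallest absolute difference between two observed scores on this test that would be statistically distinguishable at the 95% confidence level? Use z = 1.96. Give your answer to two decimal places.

r_full = 2·0.494 / (1 + 0.494) ≈ 0.661
SEM = 5.100 × √(1 − 0.661) = 5.100 × √0.339 ≈ 5.100 × 0.582 ≈ 2.968
SE_diff = √2 × SEM ≈ 4.197
Minimum reliable difference = 1.96 × SE_diff ≈ 1.96 × 4.197 ≈ 8.227

8.23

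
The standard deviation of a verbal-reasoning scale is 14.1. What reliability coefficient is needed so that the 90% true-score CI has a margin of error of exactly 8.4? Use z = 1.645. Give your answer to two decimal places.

0.87

SEM needed = half-width / z = 8.4/1.645 ≈ 5.106
Required reliability = 1 − (SEM/SD)² = 1 − 0.131 ≈ 0.869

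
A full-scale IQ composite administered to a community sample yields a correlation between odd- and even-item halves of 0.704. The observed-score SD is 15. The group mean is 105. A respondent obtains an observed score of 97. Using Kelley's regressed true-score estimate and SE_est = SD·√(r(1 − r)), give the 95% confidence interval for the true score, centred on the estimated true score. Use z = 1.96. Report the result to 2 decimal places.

[87.25, 109.53]

Full-length reliability (Spearman-Brown) = 2(0.704)/(1+0.704) ≈ 0.8263
T̂ = r·X + (1 − r)·M = 0.8263·97 + 0.1737·105 ≈ 80.1502 + 18.2394 ≈ 98.3897
SE_est = SD · √(r(1 − r)) = 15.0000 · √0.1435 ≈ 15.0000 · 0.3789 ≈ 5.6829
CI = 98.3897 ± 1.96 · 5.6829 → [87.2512, 109.5281]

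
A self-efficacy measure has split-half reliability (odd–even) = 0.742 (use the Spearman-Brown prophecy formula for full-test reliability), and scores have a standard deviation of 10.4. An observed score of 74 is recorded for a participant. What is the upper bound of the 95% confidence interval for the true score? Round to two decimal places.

Spearman-Brown: r = 2(0.742) / (1 + 0.742) = 1.4840 / 1.7420 ≈ 0.8519
The standard error of measurement is 10.4000×√(1 − 0.8519) ≈ 10.4000×0.3848 ≈ 4.0024.
Half-width = 1.96×4.0024 ≈ 7.8447
Upper limit = 74 + 7.8447 ≈ 81.8447

81.84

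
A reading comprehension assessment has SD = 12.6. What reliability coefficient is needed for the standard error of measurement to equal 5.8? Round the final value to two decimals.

Required reliability = 1 − (SEM/SD)² = 1 − 0.21189 ≃ 0.78811

0.79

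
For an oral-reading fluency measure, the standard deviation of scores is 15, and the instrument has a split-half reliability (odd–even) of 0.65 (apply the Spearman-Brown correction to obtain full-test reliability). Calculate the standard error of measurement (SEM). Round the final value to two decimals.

Spearman-Brown: r = 2(0.65) / (1 + 0.65) = 1.300 / 1.650 ≃ 0.788
SEM = 15.000*√(1 − 0.788) ≃ 6.908

6.91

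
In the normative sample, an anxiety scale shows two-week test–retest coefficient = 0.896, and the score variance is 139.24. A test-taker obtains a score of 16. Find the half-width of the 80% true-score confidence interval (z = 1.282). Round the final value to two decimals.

SD = √139.24 ≃ 11.800
SEM = 11.800 · √(1 − 0.896) = 11.800 · √0.104 ≃ 11.800 · 0.322 ≃ 3.805
Half-width = 1.282·3.805 ≃ 4.879

4.88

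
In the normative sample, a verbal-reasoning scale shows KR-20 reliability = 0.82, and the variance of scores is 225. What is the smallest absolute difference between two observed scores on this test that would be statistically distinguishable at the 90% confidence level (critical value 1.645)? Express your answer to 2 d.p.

14.81

σ = 225^(1/2) = 15.0000
SEM = 15.0000*√(1 − 0.8200) ≃ 6.3640
SE_diff = SEM * √2 ≃ 6.3640 * 1.4142 ≃ 9.0000
Smallest detectable difference = 1.645*9.0000 ≃ 14.8050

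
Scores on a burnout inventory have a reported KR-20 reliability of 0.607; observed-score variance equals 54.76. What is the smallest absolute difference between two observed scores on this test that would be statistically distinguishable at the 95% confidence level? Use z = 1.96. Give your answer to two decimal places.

12.86

σ = 54.76^(1/2) = 7.4000
SEM = 7.4000*√(1 − 0.6070) ≈ 4.6390
SE_diff = √2 * SEM ≈ 6.5606
Smallest detectable difference = 1.96*6.5606 ≈ 12.8588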